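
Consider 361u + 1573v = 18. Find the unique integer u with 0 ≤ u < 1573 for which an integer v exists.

Euclid: 1573 = 4·361 + 129; 361 = 2·129 + 103; 129 = 1·103 + 26; 103 = 3·26 + 25; 26 = 1·25 + 1; 25 = 25·1 + 0 → gcd = 1; 18 = 1·18.
Back-substitution yields 361·(-61) + 1573·(14) = 1, so one solution is u = -61·18 = -1098, v = 14·18 = 252.
Solutions in u differ by 1573/1 = 1573; the one in [0, 1573) is -1098 mod 1573 = 475.

475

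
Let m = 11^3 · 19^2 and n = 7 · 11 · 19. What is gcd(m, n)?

209

min exponent per shared prime: 11 · 19 = 209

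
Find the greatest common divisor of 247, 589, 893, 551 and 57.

19

gcd(247, 589): 589 = 2·247 + 95; 247 = 2·95 + 57; 95 = 1·57 + 38; 57 = 1·38 + 19; 38 = 2·19 + 0 → 19
gcd(19, 893): 893 = 47·19 + 0 → 19
gcd(19, 551): 551 = 29·19 + 0 → 19
gcd(19, 57): 57 = 3·19 + 0 → 19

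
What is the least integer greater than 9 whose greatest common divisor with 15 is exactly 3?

Multiples of 3 above 9: 3·4, 3·5, … . Need the cofactor coprime to 15/3 = 5.
Checking s = 4, 5, … the first with gcd(s, 5) = 1 is s = 4, giving 12.

12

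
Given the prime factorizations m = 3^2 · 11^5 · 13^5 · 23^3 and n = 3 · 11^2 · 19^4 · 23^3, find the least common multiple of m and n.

max exponent per prime: 3^2 · 11^5 · 13^5 · 19^4 · 23^3 = 853337062741500660609

853337062741500660609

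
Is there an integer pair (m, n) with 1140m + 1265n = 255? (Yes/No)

Yes

gcd(1140, 1265): 1265 = 1·1140 + 125; 1140 = 9·125 + 15; 125 = 8·15 + 5; 15 = 3·5 + 0 → 5
5 divides 255, so a solution exists.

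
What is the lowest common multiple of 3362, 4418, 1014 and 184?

3362 = 2 · 41²; 4418 = 2 · 47²; 1014 = 2 · 3 · 13²; 184 = 2³ · 23
lcm takes max exponent of each prime: 2³ · 3 · 13² · 23 · 41² · 47² = 346409035752

346409035752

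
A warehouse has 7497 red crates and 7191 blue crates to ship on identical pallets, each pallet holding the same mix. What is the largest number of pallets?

153

Euclid: 7497 = 1·7191 + 306; 7191 = 23·306 + 153; 306 = 2·153 + 0. Last nonzero remainder: 153.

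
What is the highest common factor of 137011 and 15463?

7

137011 = 7 · 23² · 37
15463 = 7 · 47²
Common: 7 = 7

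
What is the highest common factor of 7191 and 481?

Euclid: 7191 = 14·481 + 457; 481 = 1·457 + 24; 457 = 19·24 + 1; 24 = 24·1 + 0. Last nonzero remainder: 1.

1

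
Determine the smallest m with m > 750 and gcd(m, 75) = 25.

775

75 = 25·3. Any m with gcd(m, 75) = 25 is a multiple of 25, say 25s, with s coprime to 3.
Need s > 750/25, so s ≥ 31. First s ≥ 31 with gcd(s, 3) = 1 is s = 31. Thus m = 25·31 = 775.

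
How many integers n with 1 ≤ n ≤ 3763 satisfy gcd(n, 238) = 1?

1518

238 = 2·7·17. Inclusion–exclusion on these primes:
3763 − ⌊3763/2⌋ − ⌊3763/7⌋ − ⌊3763/17⌋ + ⌊3763/14⌋ + ⌊3763/34⌋ + ⌊3763/119⌋ − ⌊3763/238⌋ = 1518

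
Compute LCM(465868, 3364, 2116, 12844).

51193108517044

lcm(465868, 3364) = 465868·3364/gcd = 1567179952/4 = 391794988
lcm(391794988, 2116) = 391794988·2116/gcd = 829038194608/4 = 207259548652
lcm(207259548652, 12844) = 207259548652·12844/gcd = 2662041642886288/52 = 51193108517044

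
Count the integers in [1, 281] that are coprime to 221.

245

Prime factors of 221: 13, 17. Count integers ≤ 281 divisible by none of them.
By inclusion–exclusion: 281 − ⌊281/13⌋ − ⌊281/17⌋ + ⌊281/221⌋ = 245.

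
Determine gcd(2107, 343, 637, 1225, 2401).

49

2107 = 7² · 43; 343 = 7³; 637 = 7² · 13; 1225 = 5² · 7²; 2401 = 7⁴
gcd takes min exponent of each prime: 7² = 49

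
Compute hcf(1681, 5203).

Euclid: 5203 = 3·1681 + 160; 1681 = 10·160 + 81; 160 = 1·81 + 79; 81 = 1·79 + 2; 79 = 39·2 + 1; 2 = 2·1 + 0. Last nonzero remainder: 1.

1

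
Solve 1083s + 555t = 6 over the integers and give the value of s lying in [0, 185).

82

Euclid: 1083 = 1·555 + 528; 555 = 1·528 + 27; 528 = 19·27 + 15; 27 = 1·15 + 12; 15 = 1·12 + 3; 12 = 4·3 + 0 → gcd = 3; 6 = 3·2.
Back-substitution yields 1083·(41) + 555·(-80) = 3, so one solution is s = 41·2 = 82, t = -80·2 = -160.
Solutions in s differ by 555/3 = 185; the one in [0, 185) is 82 mod 185 = 82.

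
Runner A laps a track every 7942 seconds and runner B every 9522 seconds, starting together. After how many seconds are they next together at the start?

7942 = 2 · 11 · 19²; 9522 = 2 · 3² · 23²
max exponents: 2 · 3² · 11 · 19² · 23² = 37811862

37811862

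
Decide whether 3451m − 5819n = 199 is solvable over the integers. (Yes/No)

gcd(3451, 5819): 5819 = 1·3451 + 2368; 3451 = 1·2368 + 1083; 2368 = 2·1083 + 202; 1083 = 5·202 + 73; 202 = 2·73 + 56; 73 = 1·56 + 17; 56 = 3·17 + 5; 17 = 3·5 + 2; 5 = 2·2 + 1; 2 = 2·1 + 0 → 1
1 divides 199, so a solution exists.

Yes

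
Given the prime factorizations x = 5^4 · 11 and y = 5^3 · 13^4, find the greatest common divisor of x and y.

min exponent per shared prime: 5^3 = 125

125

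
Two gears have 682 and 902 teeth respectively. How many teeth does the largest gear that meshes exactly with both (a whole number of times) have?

22

Euclid: 902 = 1·682 + 220; 682 = 3·220 + 22; 220 = 10·22 + 0. Last nonzero remainder: 22.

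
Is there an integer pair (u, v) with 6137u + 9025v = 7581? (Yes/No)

gcd(6137, 9025): 9025 = 1·6137 + 2888; 6137 = 2·2888 + 361; 2888 = 8·361 + 0 → 361
361 divides 7581, so a solution exists.

Yes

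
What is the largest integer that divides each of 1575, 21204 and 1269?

9

gcd(1575, 21204): 21204 = 13·1575 + 729; 1575 = 2·729 + 117; 729 = 6·117 + 27; 117 = 4·27 + 9; 27 = 3·9 + 0 → 9
gcd(9, 1269): 1269 = 141·9 + 0 → 9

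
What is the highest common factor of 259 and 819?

7

259 = 7 · 37
819 = 3² · 7 · 13
Common: 7 = 7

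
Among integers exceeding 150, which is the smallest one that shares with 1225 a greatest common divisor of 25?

200

1225 = 25·49. Any m with gcd(m, 1225) = 25 is a multiple of 25, say 25s, with s coprime to 49.
Need s > 150/25, so s ≥ 7. First s ≥ 7 with gcd(s, 49) = 1 is s = 8. Thus m = 25·8 = 200.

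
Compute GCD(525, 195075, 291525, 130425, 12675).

75

525 = 3 · 5² · 7; 195075 = 3³ · 5² · 17²; 291525 = 3 · 5² · 13² · 23; 130425 = 3 · 5² · 37 · 47; 12675 = 3 · 5² · 13²
gcd takes min exponent of each prime: 3 · 5² = 75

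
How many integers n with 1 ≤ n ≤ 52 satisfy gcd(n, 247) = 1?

46

247 = 13·19. Inclusion–exclusion on these primes:
52 − ⌊52/13⌋ − ⌊52/19⌋ + ⌊52/247⌋ = 46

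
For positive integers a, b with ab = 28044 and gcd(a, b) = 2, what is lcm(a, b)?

Since gcd(a,b)·lcm(a,b) = ab, lcm = 28044/2 = 14022.

14022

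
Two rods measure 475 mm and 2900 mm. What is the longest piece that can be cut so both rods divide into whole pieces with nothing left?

25

Euclid: 2900 = 6·475 + 50; 475 = 9·50 + 25; 50 = 2·25 + 0. Last nonzero remainder: 25.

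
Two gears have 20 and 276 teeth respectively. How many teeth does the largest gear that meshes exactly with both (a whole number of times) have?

20 = 2² · 5
276 = 2² · 3 · 23
Common: 2² = 4

4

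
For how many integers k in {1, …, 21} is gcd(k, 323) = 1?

19

323 = 17·19. Inclusion–exclusion on these primes:
21 − ⌊21/17⌋ − ⌊21/19⌋ + ⌊21/323⌋ = 19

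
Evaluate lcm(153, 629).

153 = 3² · 17; 629 = 17 · 37
max exponents: 3² · 17 · 37 = 5661

5661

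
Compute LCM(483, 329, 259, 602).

483 = 3 · 7 · 23; 329 = 7 · 47; 259 = 7 · 37; 602 = 2 · 7 · 43
lcm takes max exponent of each prime: 2 · 3 · 7 · 23 · 37 · 43 · 47 = 72234582

72234582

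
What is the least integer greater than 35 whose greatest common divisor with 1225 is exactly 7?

42

1225 = 7·175. Any x with gcd(x, 1225) = 7 is a multiple of 7, say 7s, with s coprime to 175.
Need s > 35/7, so s ≥ 6. First s ≥ 6 with gcd(s, 175) = 1 is s = 6. Thus x = 7·6 = 42.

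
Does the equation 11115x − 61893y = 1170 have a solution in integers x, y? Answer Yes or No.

Yes

By Bézout, 11115x − 61893y = 1170 has integer solutions iff gcd(11115, 61893) | 1170.
Euclid: 61893 = 5·11115 + 6318; 11115 = 1·6318 + 4797; 6318 = 1·4797 + 1521; 4797 = 3·1521 + 234; 1521 = 6·234 + 117; 234 = 2·117 + 0. gcd = 117; 1170 mod 117 = 0. Yes.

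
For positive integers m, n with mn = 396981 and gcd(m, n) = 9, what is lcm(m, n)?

44109

For any two positive integers, gcd × lcm equals their product. Hence lcm = 396981 / 9 = 44109.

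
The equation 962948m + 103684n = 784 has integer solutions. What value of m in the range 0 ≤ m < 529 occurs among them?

181

Reduce mod 103684: 962948m ≡ 784 (mod 103684). With g = gcd(962948, 103684) = 196 dividing 784, divide through: 4913m ≡ 4 (mod 529).
Since gcd(4913, 529) = 1, m ≡ 4·(4913)⁻¹ ≡ 181 (mod 529). Smallest non-negative: 181.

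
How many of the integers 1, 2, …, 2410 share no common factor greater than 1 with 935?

935 = 5·11·17. Inclusion–exclusion on these primes:
2410 − ⌊2410/5⌋ − ⌊2410/11⌋ − ⌊2410/17⌋ + ⌊2410/55⌋ + ⌊2410/85⌋ + ⌊2410/187⌋ − ⌊2410/935⌋ = 1649

1649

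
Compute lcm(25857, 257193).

43465617

25857 = 3² · 13² · 17; 257193 = 3² · 17 · 41²
max exponents: 3² · 13² · 17 · 41² = 43465617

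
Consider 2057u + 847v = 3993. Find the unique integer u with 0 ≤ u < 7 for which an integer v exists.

4

Reduce mod 847: 2057u ≡ 3993 (mod 847). With g = gcd(2057, 847) = 121 dividing 3993, divide through: 17u ≡ 33 (mod 7).
Since gcd(17, 7) = 1, u ≡ 33·(17)⁻¹ ≡ 4 (mod 7). Smallest non-negative: 4.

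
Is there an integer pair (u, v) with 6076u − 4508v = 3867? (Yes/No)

No

By Bézout, 6076u − 4508v = 3867 has integer solutions iff gcd(6076, 4508) | 3867.
Euclid: 6076 = 1·4508 + 1568; 4508 = 2·1568 + 1372; 1568 = 1·1372 + 196; 1372 = 7·196 + 0. gcd = 196; 3867 mod 196 = 143. No.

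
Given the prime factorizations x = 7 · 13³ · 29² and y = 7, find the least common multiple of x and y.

12933739

max exponent per prime: 7 · 13³ · 29² = 12933739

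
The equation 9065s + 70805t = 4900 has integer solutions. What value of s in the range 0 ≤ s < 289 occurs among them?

gcd(9065, 70805) = 245 (Euclid: 70805 = 7·9065 + 7350; 9065 = 1·7350 + 1715; 7350 = 4·1715 + 490; 1715 = 3·490 + 245; 490 = 2·245 + 0), and 245 | 4900.
Extended Euclid: 9065·(125) + 70805·(-16) = 245. Scale by 20: s₀ = 2500.
General solution s = s₀ + 289k; reducing mod 289 gives s = 188 (and t = -24).

188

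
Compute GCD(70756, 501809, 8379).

931

70756 = 2² · 7² · 19²; 501809 = 7⁴ · 11 · 19; 8379 = 3² · 7² · 19
gcd takes min exponent of each prime: 7² · 19 = 931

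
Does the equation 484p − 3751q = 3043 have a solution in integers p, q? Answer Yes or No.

gcd(484, 3751): 3751 = 7·484 + 363; 484 = 1·363 + 121; 363 = 3·121 + 0 → 121
121 does not divide 3043, so a solution does not exist.

No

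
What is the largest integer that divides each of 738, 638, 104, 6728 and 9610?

2

gcd(738, 638): 738 = 1·638 + 100; 638 = 6·100 + 38; 100 = 2·38 + 24; 38 = 1·24 + 14; 24 = 1·14 + 10; 14 = 1·10 + 4; 10 = 2·4 + 2; 4 = 2·2 + 0 → 2
gcd(2, 104): 104 = 52·2 + 0 → 2
gcd(2, 6728): 6728 = 3364·2 + 0 → 2
gcd(2, 9610): 9610 = 4805·2 + 0 → 2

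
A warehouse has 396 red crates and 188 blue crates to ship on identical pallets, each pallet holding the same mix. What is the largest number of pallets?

4

396 = 2² · 3² · 11
188 = 2² · 47
Common: 2² = 4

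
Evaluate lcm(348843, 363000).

gcd first: 363000 = 1·348843 + 14157; 348843 = 24·14157 + 9075; 14157 = 1·9075 + 5082; 9075 = 1·5082 + 3993; 5082 = 1·3993 + 1089; 3993 = 3·1089 + 726; 1089 = 1·726 + 363; 726 = 2·363 + 0 → gcd = 363
lcm = 348843·363000/gcd = 126630009000/363 = 348843000

348843000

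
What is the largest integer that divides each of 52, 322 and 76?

2

gcd(52, 322): 322 = 6·52 + 10; 52 = 5·10 + 2; 10 = 5·2 + 0 → 2
gcd(2, 76): 76 = 38·2 + 0 → 2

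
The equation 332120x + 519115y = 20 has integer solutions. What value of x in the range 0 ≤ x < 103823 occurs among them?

gcd(332120, 519115) = 5 (Euclid: 519115 = 1·332120 + 186995; 332120 = 1·186995 + 145125; 186995 = 1·145125 + 41870; 145125 = 3·41870 + 19515; 41870 = 2·19515 + 2840; 19515 = 6·2840 + 2475; 2840 = 1·2475 + 365; 2475 = 6·365 + 285; 365 = 1·285 + 80; 285 = 3·80 + 45; 80 = 1·45 + 35; 45 = 1·35 + 10; 35 = 3·10 + 5; 10 = 2·5 + 0), and 5 | 20.
Extended Euclid: 332120·(-45514) + 519115·(29119) = 5. Scale by 4: x₀ = -182056.
General solution x = x₀ + 103823t; reducing mod 103823 gives x = 25590 (and y = -16372).

25590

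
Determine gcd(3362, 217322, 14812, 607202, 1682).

2

3362 = 2 · 41²; 217322 = 2 · 7 · 19² · 43; 14812 = 2² · 7 · 23²; 607202 = 2 · 19² · 29²; 1682 = 2 · 29²
gcd takes min exponent of each prime: 2 = 2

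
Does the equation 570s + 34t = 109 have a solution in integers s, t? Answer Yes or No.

gcd(570, 34): 570 = 16·34 + 26; 34 = 1·26 + 8; 26 = 3·8 + 2; 8 = 4·2 + 0 → 2
2 does not divide 109, so a solution does not exist.

No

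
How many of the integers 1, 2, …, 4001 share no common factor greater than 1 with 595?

Prime factors of 595: 5, 7, 17. Count integers ≤ 4001 divisible by none of them.
By inclusion–exclusion: 4001 − ⌊4001/5⌋ − ⌊4001/7⌋ − ⌊4001/17⌋ + ⌊4001/35⌋ + ⌊4001/85⌋ + ⌊4001/119⌋ − ⌊4001/595⌋ = 2583.

2583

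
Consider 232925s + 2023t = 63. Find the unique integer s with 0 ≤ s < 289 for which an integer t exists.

282

Euclid: 232925 = 115·2023 + 280; 2023 = 7·280 + 63; 280 = 4·63 + 28; 63 = 2·28 + 7; 28 = 4·7 + 0 → gcd = 7; 63 = 7·9.
Back-substitution yields 232925·(-65) + 2023·(7484) = 7, so one solution is s = -65·9 = -585, t = 7484·9 = 67356.
Solutions in s differ by 2023/7 = 289; the one in [0, 289) is -585 mod 289 = 282.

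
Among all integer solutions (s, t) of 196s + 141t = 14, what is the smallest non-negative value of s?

Reduce mod 141: 196s ≡ 14 (mod 141). With g = gcd(196, 141) = 1 dividing 14, divide through: 196s ≡ 14 (mod 141).
Since gcd(196, 141) = 1, s ≡ 14·(196)⁻¹ ≡ 131 (mod 141). Smallest non-negative: 131.

131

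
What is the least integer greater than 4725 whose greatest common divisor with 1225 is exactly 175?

5075

gcd(k, 1225) = 175 forces 175 | k; write k = 175s. Then gcd(175s, 175·7) = 175·gcd(s, 7), so need gcd(s, 7) = 1.
175s > 4725 gives s ≥ 28. The least s ≥ 28 coprime to 7 is 29, so k = 175·29 = 5075.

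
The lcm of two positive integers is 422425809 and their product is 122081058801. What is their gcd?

289

From gcd × lcm = pq: gcd = 122081058801 / 422425809 = 289.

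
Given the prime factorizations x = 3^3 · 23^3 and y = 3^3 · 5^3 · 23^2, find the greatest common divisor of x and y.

14283

min exponent per shared prime: 3^3 · 23^2 = 14283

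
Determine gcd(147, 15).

Euclid: 147 = 9·15 + 12; 15 = 1·12 + 3; 12 = 4·3 + 0. Last nonzero remainder: 3.

3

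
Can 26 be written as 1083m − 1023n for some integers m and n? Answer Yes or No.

No

gcd(1083, 1023): 1083 = 1·1023 + 60; 1023 = 17·60 + 3; 60 = 20·3 + 0 → 3
3 does not divide 26, so a solution does not exist.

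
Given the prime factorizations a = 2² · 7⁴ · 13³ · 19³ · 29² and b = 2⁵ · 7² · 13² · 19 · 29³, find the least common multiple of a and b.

max exponent per prime: 2⁵ · 7⁴ · 13³ · 19³ · 29³ = 28237548629521504

28237548629521504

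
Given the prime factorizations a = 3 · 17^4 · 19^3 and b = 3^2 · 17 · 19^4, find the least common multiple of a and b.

97960862169

max exponent per prime: 3^2 · 17^4 · 19^4 = 97960862169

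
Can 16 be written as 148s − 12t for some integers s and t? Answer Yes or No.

Yes

gcd(148, 12): 148 = 12·12 + 4; 12 = 3·4 + 0 → 4
4 divides 16, so a solution exists.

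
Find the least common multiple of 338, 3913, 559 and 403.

lcm(338, 3913) = 338·3913/gcd = 1322594/13 = 101738
lcm(101738, 559) = 101738·559/gcd = 56871542/559 = 101738
lcm(101738, 403) = 101738·403/gcd = 41000414/13 = 3153878

3153878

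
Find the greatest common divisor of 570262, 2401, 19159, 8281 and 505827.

49

gcd(570262, 2401): 570262 = 237·2401 + 1225; 2401 = 1·1225 + 1176; 1225 = 1·1176 + 49; 1176 = 24·49 + 0 → 49
gcd(49, 19159): 19159 = 391·49 + 0 → 49
gcd(49, 8281): 8281 = 169·49 + 0 → 49
gcd(49, 505827): 505827 = 10323·49 + 0 → 49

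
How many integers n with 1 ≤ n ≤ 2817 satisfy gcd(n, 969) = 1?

969 = 3·17·19. Inclusion–exclusion on these primes:
2817 − ⌊2817/3⌋ − ⌊2817/17⌋ − ⌊2817/19⌋ + ⌊2817/51⌋ + ⌊2817/57⌋ + ⌊2817/323⌋ − ⌊2817/969⌋ = 1675

1675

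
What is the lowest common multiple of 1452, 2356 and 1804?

1452 = 2² · 3 · 11²; 2356 = 2² · 19 · 31; 1804 = 2² · 11 · 41
lcm takes max exponent of each prime: 2² · 3 · 11² · 19 · 31 · 41 = 35064348

35064348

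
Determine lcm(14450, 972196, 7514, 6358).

3475600700

lcm(14450, 972196) = 14450·972196/gcd = 14048232200/578 = 24304900
lcm(24304900, 7514) = 24304900·7514/gcd = 182627018600/578 = 315963700
lcm(315963700, 6358) = 315963700·6358/gcd = 2008897204600/578 = 3475600700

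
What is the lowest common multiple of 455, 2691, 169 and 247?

455 = 5 · 7 · 13; 2691 = 3² · 13 · 23; 169 = 13²; 247 = 13 · 19
lcm takes max exponent of each prime: 3² · 5 · 7 · 13² · 19 · 23 = 23263695

23263695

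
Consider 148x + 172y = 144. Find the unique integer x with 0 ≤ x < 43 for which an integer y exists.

37

Reduce mod 172: 148x ≡ 144 (mod 172). With g = gcd(148, 172) = 4 dividing 144, divide through: 37x ≡ 36 (mod 43).
Since gcd(37, 43) = 1, x ≡ 36·(37)⁻¹ ≡ 37 (mod 43). Smallest non-negative: 37.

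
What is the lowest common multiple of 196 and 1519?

196 = 2² · 7²; 1519 = 7² · 31
max exponents: 2² · 7² · 31 = 6076

6076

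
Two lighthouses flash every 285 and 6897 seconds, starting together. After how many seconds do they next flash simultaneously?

gcd first: 6897 = 24·285 + 57; 285 = 5·57 + 0 → gcd = 57
lcm = 285·6897/gcd = 1965645/57 = 34485

34485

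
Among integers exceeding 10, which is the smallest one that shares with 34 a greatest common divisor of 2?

12

Multiples of 2 above 10: 2·6, 2·7, … . Need the cofactor coprime to 34/2 = 17.
Checking s = 6, 7, … the first with gcd(s, 17) = 1 is s = 6, giving 12.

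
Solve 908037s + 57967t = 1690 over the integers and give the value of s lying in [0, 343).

Reduce mod 57967: 908037s ≡ 1690 (mod 57967). With g = gcd(908037, 57967) = 169 dividing 1690, divide through: 5373s ≡ 10 (mod 343).
Since gcd(5373, 343) = 1, s ≡ 10·(5373)⁻¹ ≡ 328 (mod 343). Smallest non-negative: 328.

328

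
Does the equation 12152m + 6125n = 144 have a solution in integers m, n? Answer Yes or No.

By Bézout, 12152m + 6125n = 144 has integer solutions iff gcd(12152, 6125) | 144.
Euclid: 12152 = 1·6125 + 6027; 6125 = 1·6027 + 98; 6027 = 61·98 + 49; 98 = 2·49 + 0. gcd = 49; 144 mod 49 = 46. No.

No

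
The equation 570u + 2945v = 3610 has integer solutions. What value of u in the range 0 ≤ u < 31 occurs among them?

27

Reduce mod 2945: 570u ≡ 3610 (mod 2945). With g = gcd(570, 2945) = 95 dividing 3610, divide through: 6u ≡ 38 (mod 31).
Since gcd(6, 31) = 1, u ≡ 38·(6)⁻¹ ≡ 27 (mod 31). Smallest non-negative: 27.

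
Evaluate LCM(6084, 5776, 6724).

6084 = 2² · 3² · 13²; 5776 = 2⁴ · 19²; 6724 = 2² · 41²
lcm takes max exponent of each prime: 2⁴ · 3² · 13² · 19² · 41² = 14768082576

14768082576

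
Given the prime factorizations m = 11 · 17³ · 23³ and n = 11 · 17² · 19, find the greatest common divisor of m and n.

3179

min exponent per shared prime: 11 · 17² = 3179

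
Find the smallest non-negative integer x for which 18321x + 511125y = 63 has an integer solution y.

gcd(18321, 511125) = 3 (Euclid: 511125 = 27·18321 + 16458; 18321 = 1·16458 + 1863; 16458 = 8·1863 + 1554; 1863 = 1·1554 + 309; 1554 = 5·309 + 9; 309 = 34·9 + 3; 9 = 3·3 + 0), and 3 | 63.
Extended Euclid: 18321·(56243) + 511125·(-2016) = 3. Scale by 21: x₀ = 1181103.
General solution x = x₀ + 170375t; reducing mod 170375 gives x = 158853 (and y = -5694).

158853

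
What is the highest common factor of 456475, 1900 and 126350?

gcd(456475, 1900): 456475 = 240·1900 + 475; 1900 = 4·475 + 0 → 475
gcd(475, 126350): 126350 = 266·475 + 0 → 475

475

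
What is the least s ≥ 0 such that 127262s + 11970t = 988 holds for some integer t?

Euclid: 127262 = 10·11970 + 7562; 11970 = 1·7562 + 4408; 7562 = 1·4408 + 3154; 4408 = 1·3154 + 1254; 3154 = 2·1254 + 646; 1254 = 1·646 + 608; 646 = 1·608 + 38; 608 = 16·38 + 0 → gcd = 38; 988 = 38·26.
Back-substitution yields 127262·(19) + 11970·(-202) = 38, so one solution is s = 19·26 = 494, t = -202·26 = -5252.
Solutions in s differ by 11970/38 = 315; the one in [0, 315) is 494 mod 315 = 179.

179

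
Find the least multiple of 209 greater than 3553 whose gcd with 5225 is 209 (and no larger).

3762

gcd(x, 5225) = 209 forces 209 | x; write x = 209s. Then gcd(209s, 209·25) = 209·gcd(s, 25), so need gcd(s, 25) = 1.
209s > 3553 gives s ≥ 18. The least s ≥ 18 coprime to 25 is 18, so x = 209·18 = 3762.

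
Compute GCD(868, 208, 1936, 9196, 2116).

4

gcd(868, 208): 868 = 4·208 + 36; 208 = 5·36 + 28; 36 = 1·28 + 8; 28 = 3·8 + 4; 8 = 2·4 + 0 → 4
gcd(4, 1936): 1936 = 484·4 + 0 → 4
gcd(4, 9196): 9196 = 2299·4 + 0 → 4
gcd(4, 2116): 2116 = 529·4 + 0 → 4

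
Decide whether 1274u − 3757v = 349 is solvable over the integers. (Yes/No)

No

By Bézout, 1274u − 3757v = 349 has integer solutions iff gcd(1274, 3757) | 349.
Euclid: 3757 = 2·1274 + 1209; 1274 = 1·1209 + 65; 1209 = 18·65 + 39; 65 = 1·39 + 26; 39 = 1·26 + 13; 26 = 2·13 + 0. gcd = 13; 349 mod 13 = 11. No.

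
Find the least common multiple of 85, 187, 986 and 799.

2548810

85 = 5 · 17; 187 = 11 · 17; 986 = 2 · 17 · 29; 799 = 17 · 47
lcm takes max exponent of each prime: 2 · 5 · 11 · 17 · 29 · 47 = 2548810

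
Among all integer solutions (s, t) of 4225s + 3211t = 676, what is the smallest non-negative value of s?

7

Reduce mod 3211: 4225s ≡ 676 (mod 3211). With g = gcd(4225, 3211) = 169 dividing 676, divide through: 25s ≡ 4 (mod 19).
Since gcd(25, 19) = 1, s ≡ 4·(25)⁻¹ ≡ 7 (mod 19). Smallest non-negative: 7.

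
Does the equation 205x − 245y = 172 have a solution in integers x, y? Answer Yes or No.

gcd(205, 245): 245 = 1·205 + 40; 205 = 5·40 + 5; 40 = 8·5 + 0 → 5
5 does not divide 172, so a solution does not exist.

No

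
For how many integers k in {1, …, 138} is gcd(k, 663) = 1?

79

Prime factors of 663: 3, 13, 17. Count integers ≤ 138 divisible by none of them.
By inclusion–exclusion: 138 − ⌊138/3⌋ − ⌊138/13⌋ − ⌊138/17⌋ + ⌊138/39⌋ + ⌊138/51⌋ + ⌊138/221⌋ − ⌊138/663⌋ = 79.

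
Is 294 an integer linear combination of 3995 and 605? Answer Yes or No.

No

gcd(3995, 605): 3995 = 6·605 + 365; 605 = 1·365 + 240; 365 = 1·240 + 125; 240 = 1·125 + 115; 125 = 1·115 + 10; 115 = 11·10 + 5; 10 = 2·5 + 0 → 5
5 does not divide 294, so a solution does not exist.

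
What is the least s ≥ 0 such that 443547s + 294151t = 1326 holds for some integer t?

Reduce mod 294151: 443547s ≡ 1326 (mod 294151). With g = gcd(443547, 294151) = 221 dividing 1326, divide through: 2007s ≡ 6 (mod 1331).
Since gcd(2007, 1331) = 1, s ≡ 6·(2007)⁻¹ ≡ 571 (mod 1331). Smallest non-negative: 571.

571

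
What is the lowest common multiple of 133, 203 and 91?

50141

lcm(133, 203) = 133·203/gcd = 26999/7 = 3857
lcm(3857, 91) = 3857·91/gcd = 350987/7 = 50141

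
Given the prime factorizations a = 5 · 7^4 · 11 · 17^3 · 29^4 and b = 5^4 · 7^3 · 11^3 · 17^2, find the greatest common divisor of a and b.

5451985

min exponent per shared prime: 5 · 7^3 · 11 · 17^2 = 5451985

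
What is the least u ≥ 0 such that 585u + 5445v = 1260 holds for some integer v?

Reduce mod 5445: 585u ≡ 1260 (mod 5445). With g = gcd(585, 5445) = 45 dividing 1260, divide through: 13u ≡ 28 (mod 121).
Since gcd(13, 121) = 1, u ≡ 28·(13)⁻¹ ≡ 58 (mod 121). Smallest non-negative: 58.

58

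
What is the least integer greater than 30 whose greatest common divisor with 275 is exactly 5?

35

gcd(k, 275) = 5 forces 5 | k; write k = 5s. Then gcd(5s, 5·55) = 5·gcd(s, 55), so need gcd(s, 55) = 1.
5s > 30 gives s ≥ 7. The least s ≥ 7 coprime to 55 is 7, so k = 5·7 = 35.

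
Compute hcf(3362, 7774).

Euclid: 7774 = 2·3362 + 1050; 3362 = 3·1050 + 212; 1050 = 4·212 + 202; 212 = 1·202 + 10; 202 = 20·10 + 2; 10 = 5·2 + 0. Last nonzero remainder: 2.

2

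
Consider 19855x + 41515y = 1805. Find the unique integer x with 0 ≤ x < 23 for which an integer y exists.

21

gcd(19855, 41515) = 1805 (Euclid: 41515 = 2·19855 + 1805; 19855 = 11·1805 + 0), and 1805 | 1805.
Extended Euclid: 19855·(-2) + 41515·(1) = 1805. Scale by 1: x₀ = -2.
General solution x = x₀ + 23t; reducing mod 23 gives x = 21 (and y = -10).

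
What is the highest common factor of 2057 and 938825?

Euclid: 938825 = 456·2057 + 833; 2057 = 2·833 + 391; 833 = 2·391 + 51; 391 = 7·51 + 34; 51 = 1·34 + 17; 34 = 2·17 + 0. Last nonzero remainder: 17.

17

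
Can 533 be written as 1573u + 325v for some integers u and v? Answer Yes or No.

Yes

By Bézout, 1573u + 325v = 533 has integer solutions iff gcd(1573, 325) | 533.
Euclid: 1573 = 4·325 + 273; 325 = 1·273 + 52; 273 = 5·52 + 13; 52 = 4·13 + 0. gcd = 13; 533 mod 13 = 0. Yes.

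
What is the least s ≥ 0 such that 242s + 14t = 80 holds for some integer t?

Euclid: 242 = 17·14 + 4; 14 = 3·4 + 2; 4 = 2·2 + 0 → gcd = 2; 80 = 2·40.
Back-substitution yields 242·(-3) + 14·(52) = 2, so one solution is s = -3·40 = -120, t = 52·40 = 2080.
Solutions in s differ by 14/2 = 7; the one in [0, 7) is -120 mod 7 = 6.

6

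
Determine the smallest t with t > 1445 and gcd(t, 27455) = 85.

gcd(t, 27455) = 85 forces 85 | t; write t = 85s. Then gcd(85s, 85·323) = 85·gcd(s, 323), so need gcd(s, 323) = 1.
85s > 1445 gives s ≥ 18. The least s ≥ 18 coprime to 323 is 18, so t = 85·18 = 1530.

1530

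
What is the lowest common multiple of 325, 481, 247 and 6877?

120863275

325 = 5² · 13; 481 = 13 · 37; 247 = 13 · 19; 6877 = 13 · 23²
lcm takes max exponent of each prime: 5² · 13 · 19 · 23² · 37 = 120863275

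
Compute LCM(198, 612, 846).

316404

lcm(198, 612) = 198·612/gcd = 121176/18 = 6732
lcm(6732, 846) = 6732·846/gcd = 5695272/18 = 316404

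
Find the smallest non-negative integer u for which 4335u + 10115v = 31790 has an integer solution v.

5

Euclid: 10115 = 2·4335 + 1445; 4335 = 3·1445 + 0 → gcd = 1445; 31790 = 1445·22.
Back-substitution yields 4335·(-2) + 10115·(1) = 1445, so one solution is u = -2·22 = -44, v = 1·22 = 22.
Solutions in u differ by 10115/1445 = 7; the one in [0, 7) is -44 mod 7 = 5.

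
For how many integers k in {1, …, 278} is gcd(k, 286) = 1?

116

286 = 2·11·13. Inclusion–exclusion on these primes:
278 − ⌊278/2⌋ − ⌊278/11⌋ − ⌊278/13⌋ + ⌊278/22⌋ + ⌊278/26⌋ + ⌊278/143⌋ − ⌊278/286⌋ = 116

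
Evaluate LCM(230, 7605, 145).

230 = 2 · 5 · 23; 7605 = 3² · 5 · 13²; 145 = 5 · 29
lcm takes max exponent of each prime: 2 · 3² · 5 · 13² · 23 · 29 = 10145070

10145070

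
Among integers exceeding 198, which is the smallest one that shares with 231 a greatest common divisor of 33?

231 = 33·7. Any x with gcd(x, 231) = 33 is a multiple of 33, say 33s, with s coprime to 7.
Need s > 198/33, so s ≥ 7. First s ≥ 7 with gcd(s, 7) = 1 is s = 8. Thus x = 33·8 = 264.

264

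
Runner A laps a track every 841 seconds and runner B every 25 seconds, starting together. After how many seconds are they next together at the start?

841 = 29²; 25 = 5²
max exponents: 5² · 29² = 21025

21025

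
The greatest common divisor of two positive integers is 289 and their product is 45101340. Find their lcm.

gcd·lcm = product, so lcm = 45101340/289 = 156060.

156060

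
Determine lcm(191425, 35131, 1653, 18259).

191425 = 5² · 13 · 19 · 31; 35131 = 19 · 43²; 1653 = 3 · 19 · 29; 18259 = 19 · 31²
lcm takes max exponent of each prime: 3 · 5² · 13 · 19 · 29 · 31² · 43² = 954589193025

954589193025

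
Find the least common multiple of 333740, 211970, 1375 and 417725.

595667495500

lcm(333740, 211970) = 333740·211970/gcd = 70742867800/4510 = 15685780
lcm(15685780, 1375) = 15685780·1375/gcd = 21567947500/55 = 392144500
lcm(392144500, 417725) = 392144500·417725/gcd = 163808561262500/275 = 595667495500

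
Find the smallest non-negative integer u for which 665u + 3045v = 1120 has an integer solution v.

20

Euclid: 3045 = 4·665 + 385; 665 = 1·385 + 280; 385 = 1·280 + 105; 280 = 2·105 + 70; 105 = 1·70 + 35; 70 = 2·35 + 0 → gcd = 35; 1120 = 35·32.
Back-substitution yields 665·(-32) + 3045·(7) = 35, so one solution is u = -32·32 = -1024, v = 7·32 = 224.
Solutions in u differ by 3045/35 = 87; the one in [0, 87) is -1024 mod 87 = 20.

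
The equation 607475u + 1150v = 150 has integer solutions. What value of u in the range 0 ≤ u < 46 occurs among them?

gcd(607475, 1150) = 25 (Euclid: 607475 = 528·1150 + 275; 1150 = 4·275 + 50; 275 = 5·50 + 25; 50 = 2·25 + 0), and 25 | 150.
Extended Euclid: 607475·(21) + 1150·(-11093) = 25. Scale by 6: u₀ = 126.
General solution u = u₀ + 46t; reducing mod 46 gives u = 34 (and v = -17960).

34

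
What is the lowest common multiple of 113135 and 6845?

gcd first: 113135 = 16·6845 + 3615; 6845 = 1·3615 + 3230; 3615 = 1·3230 + 385; 3230 = 8·385 + 150; 385 = 2·150 + 85; 150 = 1·85 + 65; 85 = 1·65 + 20; 65 = 3·20 + 5; 20 = 4·5 + 0 → gcd = 5
lcm = 113135·6845/gcd = 774409075/5 = 154881815

154881815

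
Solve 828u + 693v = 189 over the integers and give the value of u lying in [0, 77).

Reduce mod 693: 828u ≡ 189 (mod 693). With g = gcd(828, 693) = 9 dividing 189, divide through: 92u ≡ 21 (mod 77).
Since gcd(92, 77) = 1, u ≡ 21·(92)⁻¹ ≡ 63 (mod 77). Smallest non-negative: 63.

63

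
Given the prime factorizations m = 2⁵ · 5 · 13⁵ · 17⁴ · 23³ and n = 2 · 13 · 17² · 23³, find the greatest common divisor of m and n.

min exponent per shared prime: 2 · 13 · 17² · 23³ = 91422838

91422838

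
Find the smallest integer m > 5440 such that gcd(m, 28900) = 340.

6120

gcd(m, 28900) = 340 forces 340 | m; write m = 340s. Then gcd(340s, 340·85) = 340·gcd(s, 85), so need gcd(s, 85) = 1.
340s > 5440 gives s ≥ 17. The least s ≥ 17 coprime to 85 is 18, so m = 340·18 = 6120.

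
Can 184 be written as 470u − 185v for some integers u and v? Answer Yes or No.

By Bézout, 470u − 185v = 184 has integer solutions iff gcd(470, 185) | 184.
Euclid: 470 = 2·185 + 100; 185 = 1·100 + 85; 100 = 1·85 + 15; 85 = 5·15 + 10; 15 = 1·10 + 5; 10 = 2·5 + 0. gcd = 5; 184 mod 5 = 4. No.

No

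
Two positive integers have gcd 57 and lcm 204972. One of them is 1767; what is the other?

6612

Using pq = gcd(p,q)·lcm(p,q) = 57·204972 = 11683404, we get q = 11683404/1767 = 6612.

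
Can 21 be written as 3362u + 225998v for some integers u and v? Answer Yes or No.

By Bézout, 3362u + 225998v = 21 has integer solutions iff gcd(3362, 225998) | 21.
Euclid: 225998 = 67·3362 + 744; 3362 = 4·744 + 386; 744 = 1·386 + 358; 386 = 1·358 + 28; 358 = 12·28 + 22; 28 = 1·22 + 6; 22 = 3·6 + 4; 6 = 1·4 + 2; 4 = 2·2 + 0. gcd = 2; 21 mod 2 = 1. No.

No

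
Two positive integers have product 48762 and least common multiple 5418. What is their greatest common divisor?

9

From gcd × lcm = uv: gcd = 48762 / 5418 = 9.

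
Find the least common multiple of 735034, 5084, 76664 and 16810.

lcm(735034, 5084) = 735034·5084/gcd = 3736912856/2 = 1868456428
lcm(1868456428, 76664) = 1868456428·76664/gcd = 143243343596192/4 = 35810835899048
lcm(35810835899048, 16810) = 35810835899048·16810/gcd = 601980151462996880/82 = 7341221359304840

7341221359304840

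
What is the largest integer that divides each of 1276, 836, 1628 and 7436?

44

gcd(1276, 836): 1276 = 1·836 + 440; 836 = 1·440 + 396; 440 = 1·396 + 44; 396 = 9·44 + 0 → 44
gcd(44, 1628): 1628 = 37·44 + 0 → 44
gcd(44, 7436): 7436 = 169·44 + 0 → 44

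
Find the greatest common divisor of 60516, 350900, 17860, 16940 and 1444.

gcd(60516, 350900): 350900 = 5·60516 + 48320; 60516 = 1·48320 + 12196; 48320 = 3·12196 + 11732; 12196 = 1·11732 + 464; 11732 = 25·464 + 132; 464 = 3·132 + 68; 132 = 1·68 + 64; 68 = 1·64 + 4; 64 = 16·4 + 0 → 4
gcd(4, 17860): 17860 = 4465·4 + 0 → 4
gcd(4, 16940): 16940 = 4235·4 + 0 → 4
gcd(4, 1444): 1444 = 361·4 + 0 → 4

4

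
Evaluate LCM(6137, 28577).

10316297

6137 = 17 · 19²; 28577 = 17 · 41²
max exponents: 17 · 19² · 41² = 10316297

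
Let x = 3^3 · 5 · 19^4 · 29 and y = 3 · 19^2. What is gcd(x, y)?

1083

min exponent per shared prime: 3 · 19^2 = 1083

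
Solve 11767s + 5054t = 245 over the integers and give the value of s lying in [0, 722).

253

gcd(11767, 5054) = 7 (Euclid: 11767 = 2·5054 + 1659; 5054 = 3·1659 + 77; 1659 = 21·77 + 42; 77 = 1·42 + 35; 42 = 1·35 + 7; 35 = 5·7 + 0), and 7 | 245.
Extended Euclid: 11767·(131) + 5054·(-305) = 7. Scale by 35: s₀ = 4585.
General solution s = s₀ + 722k; reducing mod 722 gives s = 253 (and t = -589).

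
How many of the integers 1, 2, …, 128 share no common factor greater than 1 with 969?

77

969 = 3·17·19. Inclusion–exclusion on these primes:
128 − ⌊128/3⌋ − ⌊128/17⌋ − ⌊128/19⌋ + ⌊128/51⌋ + ⌊128/57⌋ + ⌊128/323⌋ − ⌊128/969⌋ = 77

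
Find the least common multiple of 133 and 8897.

169043

133 = 7 · 19; 8897 = 7 · 31 · 41
max exponents: 7 · 19 · 31 · 41 = 169043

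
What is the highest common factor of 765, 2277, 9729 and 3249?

9

765 = 3² · 5 · 17; 2277 = 3² · 11 · 23; 9729 = 3² · 23 · 47; 3249 = 3² · 19²
gcd takes min exponent of each prime: 3² = 9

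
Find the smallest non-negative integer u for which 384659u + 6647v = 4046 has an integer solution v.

3

gcd(384659, 6647) = 289 (Euclid: 384659 = 57·6647 + 5780; 6647 = 1·5780 + 867; 5780 = 6·867 + 578; 867 = 1·578 + 289; 578 = 2·289 + 0), and 289 | 4046.
Extended Euclid: 384659·(-8) + 6647·(463) = 289. Scale by 14: u₀ = -112.
General solution u = u₀ + 23t; reducing mod 23 gives u = 3 (and v = -173).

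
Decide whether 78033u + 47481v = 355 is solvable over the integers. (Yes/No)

No

gcd(78033, 47481): 78033 = 1·47481 + 30552; 47481 = 1·30552 + 16929; 30552 = 1·16929 + 13623; 16929 = 1·13623 + 3306; 13623 = 4·3306 + 399; 3306 = 8·399 + 114; 399 = 3·114 + 57; 114 = 2·57 + 0 → 57
57 does not divide 355, so a solution does not exist.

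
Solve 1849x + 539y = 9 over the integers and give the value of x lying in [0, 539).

86

gcd(1849, 539) = 1 (Euclid: 1849 = 3·539 + 232; 539 = 2·232 + 75; 232 = 3·75 + 7; 75 = 10·7 + 5; 7 = 1·5 + 2; 5 = 2·2 + 1; 2 = 2·1 + 0), and 1 | 9.
Extended Euclid: 1849·(-230) + 539·(789) = 1. Scale by 9: x₀ = -2070.
General solution x = x₀ + 539t; reducing mod 539 gives x = 86 (and y = -295).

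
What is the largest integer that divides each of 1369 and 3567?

1

Euclid: 3567 = 2·1369 + 829; 1369 = 1·829 + 540; 829 = 1·540 + 289; 540 = 1·289 + 251; 289 = 1·251 + 38; 251 = 6·38 + 23; 38 = 1·23 + 15; 23 = 1·15 + 8; 15 = 1·8 + 7; 8 = 1·7 + 1; 7 = 7·1 + 0. Last nonzero remainder: 1.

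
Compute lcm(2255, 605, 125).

620125

lcm(2255, 605) = 2255·605/gcd = 1364275/55 = 24805
lcm(24805, 125) = 24805·125/gcd = 3100625/5 = 620125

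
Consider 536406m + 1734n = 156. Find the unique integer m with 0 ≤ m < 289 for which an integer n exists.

gcd(536406, 1734) = 6 (Euclid: 536406 = 309·1734 + 600; 1734 = 2·600 + 534; 600 = 1·534 + 66; 534 = 8·66 + 6; 66 = 11·6 + 0), and 6 | 156.
Extended Euclid: 536406·(-26) + 1734·(8043) = 6. Scale by 26: m₀ = -676.
General solution m = m₀ + 289t; reducing mod 289 gives m = 191 (and n = -59085).

191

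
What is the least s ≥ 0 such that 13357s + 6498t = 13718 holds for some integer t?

Euclid: 13357 = 2·6498 + 361; 6498 = 18·361 + 0 → gcd = 361; 13718 = 361·38.
Back-substitution yields 13357·(1) + 6498·(-2) = 361, so one solution is s = 1·38 = 38, t = -2·38 = -76.
Solutions in s differ by 6498/361 = 18; the one in [0, 18) is 38 mod 18 = 2.

2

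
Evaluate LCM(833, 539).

9163

gcd first: 833 = 1·539 + 294; 539 = 1·294 + 245; 294 = 1·245 + 49; 245 = 5·49 + 0 → gcd = 49
lcm = 833·539/gcd = 448987/49 = 9163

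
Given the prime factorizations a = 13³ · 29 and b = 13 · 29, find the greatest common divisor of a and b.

377

min exponent per shared prime: 13 · 29 = 377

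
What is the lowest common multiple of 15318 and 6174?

5254074

gcd first: 15318 = 2·6174 + 2970; 6174 = 2·2970 + 234; 2970 = 12·234 + 162; 234 = 1·162 + 72; 162 = 2·72 + 18; 72 = 4·18 + 0 → gcd = 18
lcm = 15318·6174/gcd = 94573332/18 = 5254074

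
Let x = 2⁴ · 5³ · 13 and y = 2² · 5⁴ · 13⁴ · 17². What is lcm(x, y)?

max exponent per prime: 2⁴ · 5⁴ · 13⁴ · 17² = 82541290000

82541290000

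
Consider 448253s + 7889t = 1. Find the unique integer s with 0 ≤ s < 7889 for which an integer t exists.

Reduce mod 7889: 448253s ≡ 1 (mod 7889). With g = gcd(448253, 7889) = 1 dividing 1, divide through: 448253s ≡ 1 (mod 7889).
Since gcd(448253, 7889) = 1, s ≡ 1·(448253)⁻¹ ≡ 50 (mod 7889). Smallest non-negative: 50.

50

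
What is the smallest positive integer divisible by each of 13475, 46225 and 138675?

74745825

13475 = 5² · 7² · 11; 46225 = 5² · 43²; 138675 = 3 · 5² · 43²
lcm takes max exponent of each prime: 3 · 5² · 7² · 11 · 43² = 74745825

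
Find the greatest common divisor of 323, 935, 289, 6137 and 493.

17

323 = 17 · 19; 935 = 5 · 11 · 17; 289 = 17²; 6137 = 17 · 19²; 493 = 17 · 29
gcd takes min exponent of each prime: 17 = 17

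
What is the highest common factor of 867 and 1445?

289

867 = 3 · 17²
1445 = 5 · 17²
Common: 17² = 289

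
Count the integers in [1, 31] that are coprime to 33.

19

Prime factors of 33: 3, 11. Count integers ≤ 31 divisible by none of them.
By inclusion–exclusion: 31 − ⌊31/3⌋ − ⌊31/11⌋ + ⌊31/33⌋ = 19.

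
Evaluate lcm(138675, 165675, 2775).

lcm(138675, 165675) = 138675·165675/gcd = 22974980625/75 = 306333075
lcm(306333075, 2775) = 306333075·2775/gcd = 850074283125/75 = 11334323775

11334323775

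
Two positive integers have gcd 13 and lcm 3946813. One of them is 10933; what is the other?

u·v = gcd·lcm = 13·3946813 = 51308569, so v = 51308569/10933 = 4693.

4693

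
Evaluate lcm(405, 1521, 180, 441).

405 = 3⁴ · 5; 1521 = 3² · 13²; 180 = 2² · 3² · 5; 441 = 3² · 7²
lcm takes max exponent of each prime: 2² · 3⁴ · 5 · 7² · 13² = 13415220

13415220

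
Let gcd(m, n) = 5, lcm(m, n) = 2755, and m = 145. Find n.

Using mn = gcd(m,n)·lcm(m,n) = 5·2755 = 13775, we get n = 13775/145 = 95.

95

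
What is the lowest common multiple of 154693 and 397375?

154693 = 7³ · 11 · 41; 397375 = 5³ · 11 · 17²
max exponents: 5³ · 7³ · 11 · 17² · 41 = 5588284625

5588284625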